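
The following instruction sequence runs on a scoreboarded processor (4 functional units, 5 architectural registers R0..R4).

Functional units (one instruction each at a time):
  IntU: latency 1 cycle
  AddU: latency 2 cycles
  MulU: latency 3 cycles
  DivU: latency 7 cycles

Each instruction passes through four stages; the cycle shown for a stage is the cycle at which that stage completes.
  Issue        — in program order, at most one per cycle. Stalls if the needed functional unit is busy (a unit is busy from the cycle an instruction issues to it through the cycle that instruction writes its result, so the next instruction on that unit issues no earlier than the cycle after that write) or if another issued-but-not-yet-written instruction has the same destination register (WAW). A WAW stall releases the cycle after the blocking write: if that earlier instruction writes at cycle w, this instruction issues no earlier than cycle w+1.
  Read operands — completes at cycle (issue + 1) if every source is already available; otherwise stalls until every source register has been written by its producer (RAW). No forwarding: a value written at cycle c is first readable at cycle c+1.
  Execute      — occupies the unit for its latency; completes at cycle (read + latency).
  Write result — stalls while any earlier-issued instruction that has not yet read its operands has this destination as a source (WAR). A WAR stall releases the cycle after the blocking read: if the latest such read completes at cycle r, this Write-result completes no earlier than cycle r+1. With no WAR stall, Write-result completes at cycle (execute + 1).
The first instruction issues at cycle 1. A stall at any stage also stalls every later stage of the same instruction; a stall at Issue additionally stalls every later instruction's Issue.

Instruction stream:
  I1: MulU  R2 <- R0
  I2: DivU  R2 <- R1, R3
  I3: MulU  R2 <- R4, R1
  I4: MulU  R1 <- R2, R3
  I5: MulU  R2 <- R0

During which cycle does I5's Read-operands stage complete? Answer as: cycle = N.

cycle = 30

c1: issue I1 (MulU)
c2: I1 read-ops
c5: I1 finished on MulU
c6: I1→R2
c7: issue I2 (DivU)
c8: I2 read-ops
c15: I2 finished on DivU
c16: I2→R2
c17: issue I3 (MulU)
c18: I3 read-ops
c21: I3 finished on MulU
c22: I3→R2
c23: issue I4 (MulU)
c24: I4 read-ops
c27: I4 finished on MulU
c28: I4→R1
c29: issue I5 (MulU)
c30: I5 read-ops
c33: I5 finished on MulU
c34: I5→R2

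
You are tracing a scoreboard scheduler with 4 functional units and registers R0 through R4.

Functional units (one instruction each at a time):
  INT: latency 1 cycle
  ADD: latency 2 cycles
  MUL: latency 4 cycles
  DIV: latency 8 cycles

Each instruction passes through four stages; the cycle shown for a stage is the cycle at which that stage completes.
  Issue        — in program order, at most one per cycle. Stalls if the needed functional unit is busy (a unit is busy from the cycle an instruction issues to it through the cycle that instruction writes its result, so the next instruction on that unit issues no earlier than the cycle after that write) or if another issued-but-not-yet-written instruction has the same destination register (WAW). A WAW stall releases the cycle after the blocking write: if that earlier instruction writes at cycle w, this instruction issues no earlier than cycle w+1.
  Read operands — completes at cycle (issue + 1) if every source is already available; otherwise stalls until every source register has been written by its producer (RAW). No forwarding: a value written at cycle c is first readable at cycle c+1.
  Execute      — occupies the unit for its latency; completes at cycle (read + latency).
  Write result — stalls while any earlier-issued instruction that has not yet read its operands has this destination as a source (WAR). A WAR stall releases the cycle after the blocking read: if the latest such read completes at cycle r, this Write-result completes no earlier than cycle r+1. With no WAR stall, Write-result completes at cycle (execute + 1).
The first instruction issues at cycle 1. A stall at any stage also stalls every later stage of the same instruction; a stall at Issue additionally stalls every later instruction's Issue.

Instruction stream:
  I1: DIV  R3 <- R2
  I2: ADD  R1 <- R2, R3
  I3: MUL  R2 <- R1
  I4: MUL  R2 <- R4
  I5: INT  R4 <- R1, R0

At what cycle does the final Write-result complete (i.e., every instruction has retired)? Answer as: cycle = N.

cycle = 28

c1: I1→DIV
c2: I1 RO, I2→ADD
c3: I3→MUL
c10: I1 EX
c11: I1 WR R3
c12: I2 RO
c14: I2 EX
c15: I2 WR R1
c16: I3 RO
c20: I3 EX
c21: I3 WR R2
c22: I4→MUL
c23: I4 RO, I5→INT
c24: I5 RO
c25: I5 EX
c26: I5 WR R4
c27: I4 EX
c28: I4 WR R2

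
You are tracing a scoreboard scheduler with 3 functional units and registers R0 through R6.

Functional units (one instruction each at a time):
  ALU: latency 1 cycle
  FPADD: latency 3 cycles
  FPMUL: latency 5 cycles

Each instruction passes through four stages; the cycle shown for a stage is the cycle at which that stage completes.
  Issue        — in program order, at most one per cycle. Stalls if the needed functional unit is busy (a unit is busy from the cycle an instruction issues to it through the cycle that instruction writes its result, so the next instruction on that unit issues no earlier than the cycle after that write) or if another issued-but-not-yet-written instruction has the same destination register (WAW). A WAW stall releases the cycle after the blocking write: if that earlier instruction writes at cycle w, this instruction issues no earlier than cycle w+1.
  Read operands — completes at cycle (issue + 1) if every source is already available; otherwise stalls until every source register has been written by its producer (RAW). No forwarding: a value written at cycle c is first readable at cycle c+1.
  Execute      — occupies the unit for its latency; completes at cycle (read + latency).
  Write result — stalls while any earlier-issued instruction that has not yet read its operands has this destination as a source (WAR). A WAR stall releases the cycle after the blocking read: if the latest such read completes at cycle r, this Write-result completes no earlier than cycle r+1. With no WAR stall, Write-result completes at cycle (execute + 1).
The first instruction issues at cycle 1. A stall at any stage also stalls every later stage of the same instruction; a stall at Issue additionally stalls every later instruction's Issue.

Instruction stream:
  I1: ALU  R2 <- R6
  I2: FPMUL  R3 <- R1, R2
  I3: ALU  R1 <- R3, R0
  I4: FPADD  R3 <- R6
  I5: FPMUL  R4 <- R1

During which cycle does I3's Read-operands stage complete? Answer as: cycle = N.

I1  is:1  ro:2  ex:3  wr:4
I2  is:2  ro:5  ex:10  wr:11  — RAW R2: wait I1 write@4
I3  is:5  ro:12  ex:13  wr:14  — struct: ALU busy until I1 writes@4, RAW R3: wait I2 write@11
I4  is:12  ro:13  ex:16  wr:17  — WAW R3: wait I2 write@11
I5  is:13  ro:15  ex:20  wr:21  — RAW R1: wait I3 write@14

cycle = 12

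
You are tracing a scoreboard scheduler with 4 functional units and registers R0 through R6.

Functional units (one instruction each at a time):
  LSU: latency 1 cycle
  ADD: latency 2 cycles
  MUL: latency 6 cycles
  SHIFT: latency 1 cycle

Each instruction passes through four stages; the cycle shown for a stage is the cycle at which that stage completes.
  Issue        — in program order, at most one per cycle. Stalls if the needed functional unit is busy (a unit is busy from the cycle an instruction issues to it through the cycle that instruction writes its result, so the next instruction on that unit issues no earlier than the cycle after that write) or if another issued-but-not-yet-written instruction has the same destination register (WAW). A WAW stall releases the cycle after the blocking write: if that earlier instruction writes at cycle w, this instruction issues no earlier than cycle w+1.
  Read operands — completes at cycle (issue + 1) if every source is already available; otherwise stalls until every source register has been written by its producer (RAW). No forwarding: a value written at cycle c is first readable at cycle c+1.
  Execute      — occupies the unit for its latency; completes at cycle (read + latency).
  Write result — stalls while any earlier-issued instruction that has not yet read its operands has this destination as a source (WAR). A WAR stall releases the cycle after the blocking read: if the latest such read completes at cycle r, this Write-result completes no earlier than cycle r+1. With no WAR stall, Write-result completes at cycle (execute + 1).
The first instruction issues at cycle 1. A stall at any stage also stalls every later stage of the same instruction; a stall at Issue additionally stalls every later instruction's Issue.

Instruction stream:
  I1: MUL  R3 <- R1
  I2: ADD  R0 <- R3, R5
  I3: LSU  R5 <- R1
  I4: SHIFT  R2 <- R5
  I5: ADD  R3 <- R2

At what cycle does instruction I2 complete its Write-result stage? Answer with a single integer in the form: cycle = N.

cycle 1: issue I1 (MUL)
cycle 2: I1 read-ops; issue I2 (ADD)
cycle 3: issue I3 (LSU)
cycle 4: I3 read-ops; issue I4 (SHIFT)
cycle 5: I3 finished on LSU
cycle 8: I1 finished on MUL
cycle 9: I1→R3
cycle 10: I2 read-ops
cycle 11: I3→R5
cycle 12: I2 finished on ADD; I4 read-ops
cycle 13: I2→R0; I4 finished on SHIFT
cycle 14: I4→R2; issue I5 (ADD)
cycle 15: I5 read-ops
cycle 17: I5 finished on ADD
cycle 18: I5→R3

cycle = 13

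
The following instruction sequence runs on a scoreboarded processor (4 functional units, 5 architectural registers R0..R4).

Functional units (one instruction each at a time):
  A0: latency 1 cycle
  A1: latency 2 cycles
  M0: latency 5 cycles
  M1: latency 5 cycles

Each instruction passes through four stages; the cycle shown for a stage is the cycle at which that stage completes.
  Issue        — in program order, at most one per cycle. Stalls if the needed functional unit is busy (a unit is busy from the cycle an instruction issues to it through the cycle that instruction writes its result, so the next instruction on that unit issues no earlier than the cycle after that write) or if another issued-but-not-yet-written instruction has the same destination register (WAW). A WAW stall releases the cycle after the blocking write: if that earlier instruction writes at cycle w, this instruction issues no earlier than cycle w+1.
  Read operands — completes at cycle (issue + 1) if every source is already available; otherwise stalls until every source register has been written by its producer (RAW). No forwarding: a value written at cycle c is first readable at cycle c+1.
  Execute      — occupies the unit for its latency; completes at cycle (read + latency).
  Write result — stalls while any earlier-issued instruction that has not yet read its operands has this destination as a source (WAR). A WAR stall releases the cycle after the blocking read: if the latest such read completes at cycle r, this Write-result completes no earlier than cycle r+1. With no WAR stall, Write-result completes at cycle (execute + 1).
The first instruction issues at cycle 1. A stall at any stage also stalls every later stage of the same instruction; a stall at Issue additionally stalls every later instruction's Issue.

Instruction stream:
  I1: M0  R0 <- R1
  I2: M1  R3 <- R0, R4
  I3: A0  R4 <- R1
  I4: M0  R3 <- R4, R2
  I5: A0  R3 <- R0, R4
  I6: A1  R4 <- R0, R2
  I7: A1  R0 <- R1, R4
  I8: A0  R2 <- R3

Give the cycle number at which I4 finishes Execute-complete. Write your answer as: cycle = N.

cycle = 22

[I1] 1/2/7/8
[I2] 2/9/14/15  (RAW R0: wait I1 write@8)
[I3] 3/4/5/10  (WAR R4: wait I2 read@9)
[I4] 16/17/22/23  (WAW R3: wait I2 write@15)
[I5] 24/25/26/27  (WAW R3: wait I4 write@23)
[I6] 25/26/28/29
[I7] 30/31/33/34  (struct: A1 busy until I6 writes@29)
[I8] 31/32/33/34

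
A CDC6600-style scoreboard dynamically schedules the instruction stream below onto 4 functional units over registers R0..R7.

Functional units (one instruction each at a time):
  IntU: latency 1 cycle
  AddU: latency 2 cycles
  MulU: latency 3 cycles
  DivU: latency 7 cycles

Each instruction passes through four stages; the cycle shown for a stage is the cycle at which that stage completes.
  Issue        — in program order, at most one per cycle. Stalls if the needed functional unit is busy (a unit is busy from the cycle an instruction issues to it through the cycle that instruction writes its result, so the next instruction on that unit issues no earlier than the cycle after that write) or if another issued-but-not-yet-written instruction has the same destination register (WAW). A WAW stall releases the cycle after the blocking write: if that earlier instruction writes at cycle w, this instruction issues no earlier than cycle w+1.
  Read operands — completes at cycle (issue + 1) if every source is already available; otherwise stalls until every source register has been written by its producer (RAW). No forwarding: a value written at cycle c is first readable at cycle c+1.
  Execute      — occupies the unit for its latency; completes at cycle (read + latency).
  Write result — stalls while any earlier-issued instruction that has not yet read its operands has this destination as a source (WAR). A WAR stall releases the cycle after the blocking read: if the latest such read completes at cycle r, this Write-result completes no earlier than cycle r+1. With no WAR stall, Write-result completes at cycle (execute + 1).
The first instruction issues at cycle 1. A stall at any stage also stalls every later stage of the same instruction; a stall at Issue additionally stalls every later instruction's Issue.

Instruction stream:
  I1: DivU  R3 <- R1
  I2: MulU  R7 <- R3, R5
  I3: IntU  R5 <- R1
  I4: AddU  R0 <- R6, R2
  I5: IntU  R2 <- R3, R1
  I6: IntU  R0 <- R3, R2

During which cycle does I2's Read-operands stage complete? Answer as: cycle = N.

cycle = 11

I1: IS=1 RO=2 EX=9 WR=10
I2: IS=2 RO=11 EX=14 WR=15  [RAW R3: wait I1 write@10]
I3: IS=3 RO=4 EX=5 WR=12  [WAR R5: wait I2 read@11]
I4: IS=4 RO=5 EX=7 WR=8
I5: IS=13 RO=14 EX=15 WR=16  [struct: IntU busy until I3 writes@12]
I6: IS=17 RO=18 EX=19 WR=20  [struct: IntU busy until I5 writes@16]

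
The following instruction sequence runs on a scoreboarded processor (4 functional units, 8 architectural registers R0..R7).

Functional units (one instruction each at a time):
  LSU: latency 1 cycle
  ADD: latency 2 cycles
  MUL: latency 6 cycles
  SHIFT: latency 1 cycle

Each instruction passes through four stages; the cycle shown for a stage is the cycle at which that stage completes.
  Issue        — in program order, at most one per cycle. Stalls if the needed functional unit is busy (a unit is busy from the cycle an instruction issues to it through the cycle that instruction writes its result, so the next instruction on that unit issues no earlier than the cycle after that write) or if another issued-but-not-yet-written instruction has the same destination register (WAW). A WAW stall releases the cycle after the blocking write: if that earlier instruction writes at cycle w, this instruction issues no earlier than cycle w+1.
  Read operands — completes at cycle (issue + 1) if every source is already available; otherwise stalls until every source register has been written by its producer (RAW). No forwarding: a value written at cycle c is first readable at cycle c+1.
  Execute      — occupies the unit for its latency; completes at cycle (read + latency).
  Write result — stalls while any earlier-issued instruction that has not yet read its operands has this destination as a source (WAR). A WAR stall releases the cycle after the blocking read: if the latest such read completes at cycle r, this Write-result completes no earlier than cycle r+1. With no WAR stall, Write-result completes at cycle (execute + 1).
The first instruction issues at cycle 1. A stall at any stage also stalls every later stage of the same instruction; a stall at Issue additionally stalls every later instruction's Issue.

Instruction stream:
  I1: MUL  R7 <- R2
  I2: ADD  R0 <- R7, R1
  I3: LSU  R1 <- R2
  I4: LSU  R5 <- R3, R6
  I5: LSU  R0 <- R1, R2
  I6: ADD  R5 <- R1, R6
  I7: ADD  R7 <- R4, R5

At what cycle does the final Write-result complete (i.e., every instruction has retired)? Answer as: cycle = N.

[I1] 1/2/8/9
[I2] 2/10/12/13  (RAW R7: wait I1 write@9)
[I3] 3/4/5/11  (WAR R1: wait I2 read@10)
[I4] 12/13/14/15  (struct: LSU busy until I3 writes@11)
[I5] 16/17/18/19  (struct: LSU busy until I4 writes@15)
[I6] 17/18/20/21
[I7] 22/23/25/26  (struct: ADD busy until I6 writes@21)

cycle = 26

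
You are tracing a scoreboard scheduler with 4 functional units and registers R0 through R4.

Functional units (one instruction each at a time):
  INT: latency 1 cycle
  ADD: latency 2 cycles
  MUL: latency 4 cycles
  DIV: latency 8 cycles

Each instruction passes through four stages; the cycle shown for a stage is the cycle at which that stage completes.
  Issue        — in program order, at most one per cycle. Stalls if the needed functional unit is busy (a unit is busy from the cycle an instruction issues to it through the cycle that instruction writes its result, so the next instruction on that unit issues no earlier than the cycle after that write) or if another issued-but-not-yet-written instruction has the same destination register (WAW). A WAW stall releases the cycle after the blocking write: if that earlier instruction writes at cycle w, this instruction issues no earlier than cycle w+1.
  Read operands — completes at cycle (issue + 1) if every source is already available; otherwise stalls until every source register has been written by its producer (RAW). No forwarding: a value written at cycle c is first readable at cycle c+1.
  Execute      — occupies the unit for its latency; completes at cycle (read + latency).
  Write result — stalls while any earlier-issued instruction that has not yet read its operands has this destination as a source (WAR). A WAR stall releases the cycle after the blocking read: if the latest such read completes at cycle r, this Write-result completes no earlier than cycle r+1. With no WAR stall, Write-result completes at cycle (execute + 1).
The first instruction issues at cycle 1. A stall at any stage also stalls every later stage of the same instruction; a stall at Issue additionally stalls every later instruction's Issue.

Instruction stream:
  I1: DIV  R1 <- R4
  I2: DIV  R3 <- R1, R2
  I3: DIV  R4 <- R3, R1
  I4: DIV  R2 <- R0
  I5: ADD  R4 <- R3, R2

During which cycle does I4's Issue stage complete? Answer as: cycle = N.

cycle = 34

cycle 1: I1 issues→DIV
cycle 2: I1 reads
cycle 10: I1 exec-done
cycle 11: I1 writes R1
cycle 12: I2 issues→DIV
cycle 13: I2 reads
cycle 21: I2 exec-done
cycle 22: I2 writes R3
cycle 23: I3 issues→DIV
cycle 24: I3 reads
cycle 32: I3 exec-done
cycle 33: I3 writes R4
cycle 34: I4 issues→DIV
cycle 35: I4 reads, I5 issues→ADD
cycle 43: I4 exec-done
cycle 44: I4 writes R2
cycle 45: I5 reads
cycle 47: I5 exec-done
cycle 48: I5 writes R4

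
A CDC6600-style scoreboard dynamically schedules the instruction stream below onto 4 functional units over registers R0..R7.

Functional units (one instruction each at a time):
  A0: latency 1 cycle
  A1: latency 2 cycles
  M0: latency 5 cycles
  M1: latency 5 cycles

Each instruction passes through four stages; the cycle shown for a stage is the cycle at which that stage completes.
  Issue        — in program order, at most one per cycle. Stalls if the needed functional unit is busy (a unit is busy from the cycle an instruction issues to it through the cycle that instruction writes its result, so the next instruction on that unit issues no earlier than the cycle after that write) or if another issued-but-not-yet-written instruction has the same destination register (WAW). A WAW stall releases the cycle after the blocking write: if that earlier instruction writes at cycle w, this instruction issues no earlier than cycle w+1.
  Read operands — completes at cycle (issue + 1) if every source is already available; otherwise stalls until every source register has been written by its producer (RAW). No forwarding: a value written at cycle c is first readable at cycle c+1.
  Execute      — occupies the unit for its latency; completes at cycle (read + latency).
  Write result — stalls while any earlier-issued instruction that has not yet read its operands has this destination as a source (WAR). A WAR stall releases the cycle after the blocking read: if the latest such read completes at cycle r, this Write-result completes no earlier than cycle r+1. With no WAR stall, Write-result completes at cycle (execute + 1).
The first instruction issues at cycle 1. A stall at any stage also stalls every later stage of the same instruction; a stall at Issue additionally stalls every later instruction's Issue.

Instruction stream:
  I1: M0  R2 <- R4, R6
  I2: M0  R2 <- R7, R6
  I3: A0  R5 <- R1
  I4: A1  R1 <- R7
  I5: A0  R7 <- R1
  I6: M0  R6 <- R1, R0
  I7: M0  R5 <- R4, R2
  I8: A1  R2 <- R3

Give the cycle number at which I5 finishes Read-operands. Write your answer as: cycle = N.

[I1] 1/2/7/8
[I2] 9/10/15/16  (struct: M0 busy until I1 writes@8)
[I3] 10/11/12/13
[I4] 11/12/14/15
[I5] 14/16/17/18  (struct: A0 busy until I3 writes@13; RAW R1: wait I4 write@15)
[I6] 17/18/23/24  (struct: M0 busy until I2 writes@16)
[I7] 25/26/31/32  (struct: M0 busy until I6 writes@24)
[I8] 26/27/29/30

cycle = 16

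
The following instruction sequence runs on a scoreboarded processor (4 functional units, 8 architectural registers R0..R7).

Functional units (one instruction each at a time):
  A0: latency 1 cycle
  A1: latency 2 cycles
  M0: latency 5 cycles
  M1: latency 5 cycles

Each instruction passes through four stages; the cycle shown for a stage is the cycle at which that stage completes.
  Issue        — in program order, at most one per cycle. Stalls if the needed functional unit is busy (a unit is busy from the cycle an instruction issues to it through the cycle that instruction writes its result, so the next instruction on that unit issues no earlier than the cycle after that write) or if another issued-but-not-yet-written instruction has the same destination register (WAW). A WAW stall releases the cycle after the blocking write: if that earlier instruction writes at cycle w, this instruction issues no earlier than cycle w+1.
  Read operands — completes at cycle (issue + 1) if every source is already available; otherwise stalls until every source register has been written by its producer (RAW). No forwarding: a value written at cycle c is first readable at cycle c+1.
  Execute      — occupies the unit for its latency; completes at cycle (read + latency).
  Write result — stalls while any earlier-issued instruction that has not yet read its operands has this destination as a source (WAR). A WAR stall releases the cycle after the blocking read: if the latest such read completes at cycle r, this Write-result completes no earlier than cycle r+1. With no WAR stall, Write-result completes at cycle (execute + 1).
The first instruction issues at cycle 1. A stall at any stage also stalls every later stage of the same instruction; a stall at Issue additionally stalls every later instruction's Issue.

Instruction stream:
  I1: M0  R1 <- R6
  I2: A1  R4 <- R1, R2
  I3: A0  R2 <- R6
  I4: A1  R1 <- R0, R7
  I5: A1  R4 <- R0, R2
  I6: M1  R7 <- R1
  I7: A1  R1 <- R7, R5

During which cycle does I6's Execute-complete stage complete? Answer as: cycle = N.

cycle = 25

1) issue 1, read 2, done 7, write 8
2) issue 2, read 9, done 11, write 12  <RAW R1: wait I1 write@8>
3) issue 3, read 4, done 5, write 10  <WAR R2: wait I2 read@9>
4) issue 13, read 14, done 16, write 17  <struct: A1 busy until I2 writes@12>
5) issue 18, read 19, done 21, write 22  <struct: A1 busy until I4 writes@17>
6) issue 19, read 20, done 25, write 26
7) issue 23, read 27, done 29, write 30  <struct: A1 busy until I5 writes@22 / RAW R7: wait I6 write@26>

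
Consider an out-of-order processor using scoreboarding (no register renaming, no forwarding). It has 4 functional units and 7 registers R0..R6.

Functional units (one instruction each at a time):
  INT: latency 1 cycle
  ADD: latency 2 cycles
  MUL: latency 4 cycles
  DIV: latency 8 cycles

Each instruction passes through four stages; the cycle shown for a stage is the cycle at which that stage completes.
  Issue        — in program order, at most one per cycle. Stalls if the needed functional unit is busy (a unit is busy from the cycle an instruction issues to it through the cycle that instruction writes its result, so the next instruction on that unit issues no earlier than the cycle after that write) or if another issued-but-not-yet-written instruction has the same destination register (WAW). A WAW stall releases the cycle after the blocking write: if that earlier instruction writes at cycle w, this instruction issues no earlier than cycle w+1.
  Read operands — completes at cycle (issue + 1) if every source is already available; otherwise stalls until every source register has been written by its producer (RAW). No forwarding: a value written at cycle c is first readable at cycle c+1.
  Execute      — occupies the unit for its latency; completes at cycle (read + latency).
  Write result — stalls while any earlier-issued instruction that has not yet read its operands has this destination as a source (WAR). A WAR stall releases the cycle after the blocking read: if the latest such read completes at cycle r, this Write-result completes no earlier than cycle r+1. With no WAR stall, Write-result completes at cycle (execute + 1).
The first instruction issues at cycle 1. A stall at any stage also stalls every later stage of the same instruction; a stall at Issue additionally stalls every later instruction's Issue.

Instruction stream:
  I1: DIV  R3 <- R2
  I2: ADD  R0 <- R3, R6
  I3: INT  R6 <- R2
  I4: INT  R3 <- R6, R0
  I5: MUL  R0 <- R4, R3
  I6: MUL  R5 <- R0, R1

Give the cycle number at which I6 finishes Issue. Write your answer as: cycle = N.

cycle = 25

I1  is:1  ro:2  ex:10  wr:11
I2  is:2  ro:12  ex:14  wr:15  — RAW R3: wait I1 write@11
I3  is:3  ro:4  ex:5  wr:13  — WAR R6: wait I2 read@12
I4  is:14  ro:16  ex:17  wr:18  — struct: INT busy until I3 writes@13, RAW R0: wait I2 write@15
I5  is:16  ro:19  ex:23  wr:24  — WAW R0: wait I2 write@15, RAW R3: wait I4 write@18
I6  is:25  ro:26  ex:30  wr:31  — struct: MUL busy until I5 writes@24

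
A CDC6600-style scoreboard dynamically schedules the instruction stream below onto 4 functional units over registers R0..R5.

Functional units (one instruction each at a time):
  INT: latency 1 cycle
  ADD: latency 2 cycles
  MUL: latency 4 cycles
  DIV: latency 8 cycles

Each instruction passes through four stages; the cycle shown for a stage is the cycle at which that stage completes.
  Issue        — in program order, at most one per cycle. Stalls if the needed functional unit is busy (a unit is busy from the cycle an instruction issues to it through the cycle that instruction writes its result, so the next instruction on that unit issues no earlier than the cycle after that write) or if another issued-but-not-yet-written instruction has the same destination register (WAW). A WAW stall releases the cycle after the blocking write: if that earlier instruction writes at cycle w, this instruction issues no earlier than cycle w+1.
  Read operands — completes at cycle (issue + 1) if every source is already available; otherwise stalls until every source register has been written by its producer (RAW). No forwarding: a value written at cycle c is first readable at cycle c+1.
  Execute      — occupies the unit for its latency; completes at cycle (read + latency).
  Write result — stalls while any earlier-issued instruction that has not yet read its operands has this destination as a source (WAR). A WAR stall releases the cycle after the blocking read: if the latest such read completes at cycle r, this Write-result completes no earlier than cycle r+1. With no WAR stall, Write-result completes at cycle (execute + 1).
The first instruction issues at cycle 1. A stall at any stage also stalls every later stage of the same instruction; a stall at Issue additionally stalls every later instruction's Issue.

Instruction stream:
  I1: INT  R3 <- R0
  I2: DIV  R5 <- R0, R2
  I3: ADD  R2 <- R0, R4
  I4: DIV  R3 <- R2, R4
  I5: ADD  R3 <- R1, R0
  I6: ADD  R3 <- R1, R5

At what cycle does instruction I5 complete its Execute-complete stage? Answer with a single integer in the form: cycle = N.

cycle = 27

I1  is:1  ro:2  ex:3  wr:4
I2  is:2  ro:3  ex:11  wr:12
I3  is:3  ro:4  ex:6  wr:7
I4  is:13  ro:14  ex:22  wr:23  — struct: DIV busy until I2 writes@12
I5  is:24  ro:25  ex:27  wr:28  — WAW R3: wait I4 write@23
I6  is:29  ro:30  ex:32  wr:33  — struct: ADD busy until I5 writes@28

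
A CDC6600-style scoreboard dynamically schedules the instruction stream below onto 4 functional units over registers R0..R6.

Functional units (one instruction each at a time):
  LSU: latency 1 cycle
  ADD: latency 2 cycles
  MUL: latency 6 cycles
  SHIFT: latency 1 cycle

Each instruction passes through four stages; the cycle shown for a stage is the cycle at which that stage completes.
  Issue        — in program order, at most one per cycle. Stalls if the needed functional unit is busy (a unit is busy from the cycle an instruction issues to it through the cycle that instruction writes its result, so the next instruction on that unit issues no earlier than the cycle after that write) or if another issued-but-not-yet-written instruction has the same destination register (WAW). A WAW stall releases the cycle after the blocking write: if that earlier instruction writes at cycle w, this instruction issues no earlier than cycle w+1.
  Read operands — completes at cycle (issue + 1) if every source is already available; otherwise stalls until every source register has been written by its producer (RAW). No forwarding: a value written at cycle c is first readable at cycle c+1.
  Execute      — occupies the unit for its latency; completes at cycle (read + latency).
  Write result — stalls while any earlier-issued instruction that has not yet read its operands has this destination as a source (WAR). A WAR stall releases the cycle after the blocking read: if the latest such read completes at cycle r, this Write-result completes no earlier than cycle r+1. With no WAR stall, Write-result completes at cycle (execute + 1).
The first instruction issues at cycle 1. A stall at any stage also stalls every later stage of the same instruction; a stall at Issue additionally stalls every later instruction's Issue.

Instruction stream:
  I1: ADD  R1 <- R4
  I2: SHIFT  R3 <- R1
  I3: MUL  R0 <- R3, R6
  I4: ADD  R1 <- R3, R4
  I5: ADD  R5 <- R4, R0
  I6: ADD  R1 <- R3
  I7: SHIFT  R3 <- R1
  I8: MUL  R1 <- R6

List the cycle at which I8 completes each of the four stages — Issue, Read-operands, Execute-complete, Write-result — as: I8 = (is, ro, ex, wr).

I8 = (26, 27, 33, 34)

  I1 | 1 | 2 | 4 | 5
  I2 | 2 | 6 | 7 | 8   RAW R1: wait I1 write@5
  I3 | 3 | 9 | 15 | 16   RAW R3: wait I2 write@8
  I4 | 6 | 9 | 11 | 12   struct: ADD busy until I1 writes@5 · RAW R3: wait I2 write@8
  I5 | 13 | 17 | 19 | 20   struct: ADD busy until I4 writes@12 · RAW R0: wait I3 write@16
  I6 | 21 | 22 | 24 | 25   struct: ADD busy until I5 writes@20
  I7 | 22 | 26 | 27 | 28   RAW R1: wait I6 write@25
  I8 | 26 | 27 | 33 | 34   WAW R1: wait I6 write@25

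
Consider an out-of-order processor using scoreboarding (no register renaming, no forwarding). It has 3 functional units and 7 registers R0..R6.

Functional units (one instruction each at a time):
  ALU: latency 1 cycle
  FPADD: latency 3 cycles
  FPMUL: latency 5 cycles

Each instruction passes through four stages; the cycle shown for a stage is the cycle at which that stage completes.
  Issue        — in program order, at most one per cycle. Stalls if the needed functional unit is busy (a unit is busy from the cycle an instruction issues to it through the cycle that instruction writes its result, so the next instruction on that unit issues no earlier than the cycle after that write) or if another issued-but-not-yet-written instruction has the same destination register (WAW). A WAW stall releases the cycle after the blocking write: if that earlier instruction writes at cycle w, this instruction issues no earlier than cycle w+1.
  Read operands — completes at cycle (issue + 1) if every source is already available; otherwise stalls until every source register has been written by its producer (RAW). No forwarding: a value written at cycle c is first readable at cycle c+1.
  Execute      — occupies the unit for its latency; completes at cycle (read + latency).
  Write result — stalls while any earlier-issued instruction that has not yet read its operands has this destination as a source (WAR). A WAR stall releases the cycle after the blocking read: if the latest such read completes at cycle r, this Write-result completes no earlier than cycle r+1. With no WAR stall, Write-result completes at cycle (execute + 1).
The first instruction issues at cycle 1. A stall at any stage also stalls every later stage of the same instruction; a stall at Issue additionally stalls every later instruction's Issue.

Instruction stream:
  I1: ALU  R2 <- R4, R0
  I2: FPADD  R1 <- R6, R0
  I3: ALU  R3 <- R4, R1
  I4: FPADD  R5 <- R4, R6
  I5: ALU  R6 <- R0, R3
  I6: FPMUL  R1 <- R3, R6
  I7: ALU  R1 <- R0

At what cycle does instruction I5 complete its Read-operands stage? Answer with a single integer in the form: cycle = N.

1) issue 1, read 2, done 3, write 4
2) issue 2, read 3, done 6, write 7
3) issue 5, read 8, done 9, write 10  <struct: ALU busy until I1 writes@4 / RAW R1: wait I2 write@7>
4) issue 8, read 9, done 12, write 13  <struct: FPADD busy until I2 writes@7>
5) issue 11, read 12, done 13, write 14  <struct: ALU busy until I3 writes@10>
6) issue 12, read 15, done 20, write 21  <RAW R6: wait I5 write@14>
7) issue 22, read 23, done 24, write 25  <WAW R1: wait I6 write@21>

cycle = 12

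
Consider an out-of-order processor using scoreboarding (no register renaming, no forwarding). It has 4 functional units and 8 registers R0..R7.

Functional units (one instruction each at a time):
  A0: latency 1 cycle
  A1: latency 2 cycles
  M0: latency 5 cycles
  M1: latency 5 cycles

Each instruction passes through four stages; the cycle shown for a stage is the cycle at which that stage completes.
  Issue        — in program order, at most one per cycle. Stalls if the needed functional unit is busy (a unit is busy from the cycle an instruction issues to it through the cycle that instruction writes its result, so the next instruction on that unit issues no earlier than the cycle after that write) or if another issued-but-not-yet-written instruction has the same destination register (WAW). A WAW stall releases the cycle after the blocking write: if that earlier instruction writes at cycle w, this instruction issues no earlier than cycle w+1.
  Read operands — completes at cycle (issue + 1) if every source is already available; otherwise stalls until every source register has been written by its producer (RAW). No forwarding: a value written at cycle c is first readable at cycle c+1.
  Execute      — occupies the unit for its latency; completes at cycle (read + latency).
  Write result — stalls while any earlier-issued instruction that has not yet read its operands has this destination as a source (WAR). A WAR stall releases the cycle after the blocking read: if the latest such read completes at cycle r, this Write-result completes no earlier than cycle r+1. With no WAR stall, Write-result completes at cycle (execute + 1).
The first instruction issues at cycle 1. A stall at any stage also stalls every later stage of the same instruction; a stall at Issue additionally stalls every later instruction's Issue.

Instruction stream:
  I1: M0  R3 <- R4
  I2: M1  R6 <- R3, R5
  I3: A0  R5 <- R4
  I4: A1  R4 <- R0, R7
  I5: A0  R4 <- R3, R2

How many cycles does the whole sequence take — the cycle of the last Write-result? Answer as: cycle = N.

cycle 1: I1 dispatched to M0
cycle 2: I1 operands ready, I2 dispatched to M1
cycle 3: I3 dispatched to A0
cycle 4: I3 operands ready, I4 dispatched to A1
cycle 5: I3 complete, I4 operands ready
cycle 7: I1 complete, I4 complete
cycle 8: R3←I1, R4←I4
cycle 9: I2 operands ready
cycle 10: R5←I3
cycle 11: I5 dispatched to A0
cycle 12: I5 operands ready
cycle 13: I5 complete
cycle 14: I2 complete, R4←I5
cycle 15: R6←I2

cycle = 15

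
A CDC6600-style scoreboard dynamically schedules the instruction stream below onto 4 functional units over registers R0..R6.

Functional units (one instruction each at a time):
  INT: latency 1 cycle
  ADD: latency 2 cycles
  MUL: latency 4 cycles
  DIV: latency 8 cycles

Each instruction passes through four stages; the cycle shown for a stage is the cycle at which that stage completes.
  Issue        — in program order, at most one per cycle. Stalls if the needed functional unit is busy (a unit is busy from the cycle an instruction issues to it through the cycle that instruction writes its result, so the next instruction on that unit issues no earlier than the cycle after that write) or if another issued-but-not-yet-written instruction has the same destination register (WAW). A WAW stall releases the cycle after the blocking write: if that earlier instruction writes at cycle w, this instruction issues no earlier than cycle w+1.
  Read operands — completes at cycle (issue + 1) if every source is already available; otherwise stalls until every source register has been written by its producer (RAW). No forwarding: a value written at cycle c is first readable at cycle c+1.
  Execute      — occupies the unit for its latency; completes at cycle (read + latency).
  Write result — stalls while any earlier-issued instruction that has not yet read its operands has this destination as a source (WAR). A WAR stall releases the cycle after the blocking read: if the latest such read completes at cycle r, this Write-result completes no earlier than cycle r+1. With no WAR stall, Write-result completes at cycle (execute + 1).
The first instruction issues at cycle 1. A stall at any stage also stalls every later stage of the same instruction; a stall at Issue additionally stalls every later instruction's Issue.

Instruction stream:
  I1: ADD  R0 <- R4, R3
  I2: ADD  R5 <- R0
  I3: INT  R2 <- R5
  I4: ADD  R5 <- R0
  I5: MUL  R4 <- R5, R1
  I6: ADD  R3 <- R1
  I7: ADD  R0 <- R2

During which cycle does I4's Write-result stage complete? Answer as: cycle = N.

cycle = 15

I1  is:1  ro:2  ex:4  wr:5
I2  is:6  ro:7  ex:9  wr:10  — struct: ADD busy until I1 writes@5
I3  is:7  ro:11  ex:12  wr:13  — RAW R5: wait I2 write@10
I4  is:11  ro:12  ex:14  wr:15  — struct: ADD busy until I2 writes@10
I5  is:12  ro:16  ex:20  wr:21  — RAW R5: wait I4 write@15
I6  is:16  ro:17  ex:19  wr:20  — struct: ADD busy until I4 writes@15
I7  is:21  ro:22  ex:24  wr:25  — struct: ADD busy until I6 writes@20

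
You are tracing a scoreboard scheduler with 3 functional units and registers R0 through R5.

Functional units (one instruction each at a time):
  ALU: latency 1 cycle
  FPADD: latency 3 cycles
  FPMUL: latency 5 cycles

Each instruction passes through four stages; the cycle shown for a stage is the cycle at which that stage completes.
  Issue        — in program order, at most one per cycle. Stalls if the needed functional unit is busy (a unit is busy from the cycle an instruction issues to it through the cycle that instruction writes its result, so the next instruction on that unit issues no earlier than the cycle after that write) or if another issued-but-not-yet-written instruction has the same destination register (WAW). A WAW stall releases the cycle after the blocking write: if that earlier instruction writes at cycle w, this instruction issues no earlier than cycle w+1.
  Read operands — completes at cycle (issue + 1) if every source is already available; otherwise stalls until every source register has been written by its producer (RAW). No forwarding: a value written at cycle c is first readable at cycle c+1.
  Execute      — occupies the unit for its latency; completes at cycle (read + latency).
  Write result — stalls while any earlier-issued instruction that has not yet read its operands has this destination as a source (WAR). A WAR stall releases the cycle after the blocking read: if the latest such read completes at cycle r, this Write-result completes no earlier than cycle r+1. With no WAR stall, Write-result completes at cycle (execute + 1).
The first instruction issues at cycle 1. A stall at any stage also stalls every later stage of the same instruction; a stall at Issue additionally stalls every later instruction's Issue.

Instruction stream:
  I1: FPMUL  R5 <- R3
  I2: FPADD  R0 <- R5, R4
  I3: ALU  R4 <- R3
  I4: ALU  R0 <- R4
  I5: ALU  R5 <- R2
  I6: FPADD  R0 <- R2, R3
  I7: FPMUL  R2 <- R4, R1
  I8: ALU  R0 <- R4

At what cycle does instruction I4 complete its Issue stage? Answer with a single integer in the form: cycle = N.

[I1] 1/2/7/8
[I2] 2/9/12/13  (RAW R5: wait I1 write@8)
[I3] 3/4/5/10  (WAR R4: wait I2 read@9)
[I4] 14/15/16/17  (WAW R0: wait I2 write@13)
[I5] 18/19/20/21  (struct: ALU busy until I4 writes@17)
[I6] 19/20/23/24
[I7] 20/21/26/27
[I8] 25/26/27/28  (WAW R0: wait I6 write@24)

cycle = 14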